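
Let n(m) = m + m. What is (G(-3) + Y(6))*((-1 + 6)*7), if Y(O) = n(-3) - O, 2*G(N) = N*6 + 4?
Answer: -665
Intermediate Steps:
n(m) = 2*m
G(N) = 2 + 3*N (G(N) = (N*6 + 4)/2 = (6*N + 4)/2 = (4 + 6*N)/2 = 2 + 3*N)
Y(O) = -6 - O (Y(O) = 2*(-3) - O = -6 - O)
(G(-3) + Y(6))*((-1 + 6)*7) = ((2 + 3*(-3)) + (-6 - 1*6))*((-1 + 6)*7) = ((2 - 9) + (-6 - 6))*(5*7) = (-7 - 12)*35 = -19*35 = -665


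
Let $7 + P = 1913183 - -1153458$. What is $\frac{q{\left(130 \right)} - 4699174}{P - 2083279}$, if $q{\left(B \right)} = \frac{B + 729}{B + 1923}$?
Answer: $- \frac{3215801121}{672942605} \approx -4.7787$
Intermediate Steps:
$P = 3066634$ ($P = -7 + \left(1913183 - -1153458\right) = -7 + \left(1913183 + 1153458\right) = -7 + 3066641 = 3066634$)
$q{\left(B \right)} = \frac{729 + B}{1923 + B}$
$\frac{q{\left(130 \right)} - 4699174}{P - 2083279} = \frac{\frac{729 + 130}{1923 + 130} - 4699174}{3066634 - 2083279} = \frac{\frac{1}{2053} \cdot 859 - 4699174}{983355} = \left(\frac{1}{2053} \cdot 859 - 4699174\right) \frac{1}{983355} = \left(\frac{859}{2053} - 4699174\right) \frac{1}{983355} = \left(- \frac{9647403363}{2053}\right) \frac{1}{983355} = - \frac{3215801121}{672942605}$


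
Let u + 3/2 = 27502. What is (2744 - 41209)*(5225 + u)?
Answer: -2517572715/2 ≈ -1.2588e+9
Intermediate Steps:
u = 55001/2 (u = -3/2 + 27502 = 55001/2 ≈ 27501.)
(2744 - 41209)*(5225 + u) = (2744 - 41209)*(5225 + 55001/2) = -38465*65451/2 = -2517572715/2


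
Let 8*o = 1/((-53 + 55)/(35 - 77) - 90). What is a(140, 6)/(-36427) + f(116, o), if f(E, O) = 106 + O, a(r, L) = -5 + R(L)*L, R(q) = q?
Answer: 58411937601/551067656 ≈ 106.00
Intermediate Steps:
o = -21/15128 (o = 1/(8*((-53 + 55)/(35 - 77) - 90)) = 1/(8*(2/(-42) - 90)) = 1/(8*(2*(-1/42) - 90)) = 1/(8*(-1/21 - 90)) = 1/(8*(-1891/21)) = (⅛)*(-21/1891) = -21/15128 ≈ -0.0013882)
a(r, L) = -5 + L² (a(r, L) = -5 + L*L = -5 + L²)
a(140, 6)/(-36427) + f(116, o) = (-5 + 6²)/(-36427) + (106 - 21/15128) = (-5 + 36)*(-1/36427) + 1603547/15128 = 31*(-1/36427) + 1603547/15128 = -31/36427 + 1603547/15128 = 58411937601/551067656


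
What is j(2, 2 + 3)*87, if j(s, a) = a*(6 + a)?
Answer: 4785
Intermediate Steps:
j(2, 2 + 3)*87 = ((2 + 3)*(6 + (2 + 3)))*87 = (5*(6 + 5))*87 = (5*11)*87 = 55*87 = 4785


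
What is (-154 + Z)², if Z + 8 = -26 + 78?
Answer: 12100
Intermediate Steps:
Z = 44 (Z = -8 + (-26 + 78) = -8 + 52 = 44)
(-154 + Z)² = (-154 + 44)² = (-110)² = 12100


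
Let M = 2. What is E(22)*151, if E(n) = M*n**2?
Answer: 146168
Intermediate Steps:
E(n) = 2*n**2
E(22)*151 = (2*22**2)*151 = (2*484)*151 = 968*151 = 146168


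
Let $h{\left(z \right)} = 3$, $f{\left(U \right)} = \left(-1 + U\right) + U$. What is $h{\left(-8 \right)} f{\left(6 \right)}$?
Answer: $33$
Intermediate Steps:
$f{\left(U \right)} = -1 + 2 U$
$h{\left(-8 \right)} f{\left(6 \right)} = 3 \left(-1 + 2 \cdot 6\right) = 3 \left(-1 + 12\right) = 3 \cdot 11 = 33$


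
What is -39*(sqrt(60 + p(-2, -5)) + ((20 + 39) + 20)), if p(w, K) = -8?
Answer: -3081 - 78*sqrt(13) ≈ -3362.2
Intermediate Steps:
-39*(sqrt(60 + p(-2, -5)) + ((20 + 39) + 20)) = -39*(sqrt(60 - 8) + ((20 + 39) + 20)) = -39*(sqrt(52) + (59 + 20)) = -39*(2*sqrt(13) + 79) = -39*(79 + 2*sqrt(13)) = -3081 - 78*sqrt(13)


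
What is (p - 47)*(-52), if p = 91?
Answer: -2288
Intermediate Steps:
(p - 47)*(-52) = (91 - 47)*(-52) = 44*(-52) = -2288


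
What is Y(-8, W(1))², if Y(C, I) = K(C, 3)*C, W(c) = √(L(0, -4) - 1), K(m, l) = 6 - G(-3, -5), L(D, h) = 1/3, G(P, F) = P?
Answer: 5184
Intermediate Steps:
L(D, h) = ⅓
K(m, l) = 9 (K(m, l) = 6 - 1*(-3) = 6 + 3 = 9)
W(c) = I*√6/3 (W(c) = √(⅓ - 1) = √(-⅔) = I*√6/3)
Y(C, I) = 9*C
Y(-8, W(1))² = (9*(-8))² = (-72)² = 5184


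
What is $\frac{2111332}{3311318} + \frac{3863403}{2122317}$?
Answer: $\frac{959659538411}{390425915767} \approx 2.458$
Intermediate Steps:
$\frac{2111332}{3311318} + \frac{3863403}{2122317} = 2111332 \cdot \frac{1}{3311318} + 3863403 \cdot \frac{1}{2122317} = \frac{1055666}{1655659} + \frac{429267}{235813} = \frac{959659538411}{390425915767}$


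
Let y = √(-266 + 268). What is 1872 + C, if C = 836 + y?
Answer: 2708 + √2 ≈ 2709.4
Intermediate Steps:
y = √2 ≈ 1.4142
C = 836 + √2 ≈ 837.41
1872 + C = 1872 + (836 + √2) = 2708 + √2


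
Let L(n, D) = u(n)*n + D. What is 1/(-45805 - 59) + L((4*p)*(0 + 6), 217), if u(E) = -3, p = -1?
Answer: 13254695/45864 ≈ 289.00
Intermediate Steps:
L(n, D) = D - 3*n (L(n, D) = -3*n + D = D - 3*n)
1/(-45805 - 59) + L((4*p)*(0 + 6), 217) = 1/(-45805 - 59) + (217 - 3*4*(-1)*(0 + 6)) = 1/(-45864) + (217 - (-12)*6) = -1/45864 + (217 - 3*(-24)) = -1/45864 + (217 + 72) = -1/45864 + 289 = 13254695/45864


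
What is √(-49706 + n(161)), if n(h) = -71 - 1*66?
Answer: I*√49843 ≈ 223.26*I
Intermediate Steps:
n(h) = -137 (n(h) = -71 - 66 = -137)
√(-49706 + n(161)) = √(-49706 - 137) = √(-49843) = I*√49843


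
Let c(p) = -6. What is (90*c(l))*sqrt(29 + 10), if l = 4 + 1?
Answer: -540*sqrt(39) ≈ -3372.3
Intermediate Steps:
l = 5
(90*c(l))*sqrt(29 + 10) = (90*(-6))*sqrt(29 + 10) = -540*sqrt(39)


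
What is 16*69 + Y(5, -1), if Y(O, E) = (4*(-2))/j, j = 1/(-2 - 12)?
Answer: 1216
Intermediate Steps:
j = -1/14 (j = 1/(-14) = -1/14 ≈ -0.071429)
Y(O, E) = 112 (Y(O, E) = (4*(-2))/(-1/14) = -8*(-14) = 112)
16*69 + Y(5, -1) = 16*69 + 112 = 1104 + 112 = 1216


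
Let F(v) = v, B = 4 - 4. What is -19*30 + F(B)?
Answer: -570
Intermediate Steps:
B = 0
-19*30 + F(B) = -19*30 + 0 = -570 + 0 = -570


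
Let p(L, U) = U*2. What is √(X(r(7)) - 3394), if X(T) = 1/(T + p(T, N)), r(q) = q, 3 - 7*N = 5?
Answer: I*√763615/15 ≈ 58.257*I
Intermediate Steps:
N = -2/7 (N = 3/7 - ⅐*5 = 3/7 - 5/7 = -2/7 ≈ -0.28571)
p(L, U) = 2*U
X(T) = 1/(-4/7 + T) (X(T) = 1/(T + 2*(-2/7)) = 1/(T - 4/7) = 1/(-4/7 + T))
√(X(r(7)) - 3394) = √(7/(-4 + 7*7) - 3394) = √(7/(-4 + 49) - 3394) = √(7/45 - 3394) = √(-152723/45) = I*√763615/15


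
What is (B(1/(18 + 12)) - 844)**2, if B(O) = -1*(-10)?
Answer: 695556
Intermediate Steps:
B(O) = 10
(B(1/(18 + 12)) - 844)**2 = (10 - 844)**2 = (-834)**2 = 695556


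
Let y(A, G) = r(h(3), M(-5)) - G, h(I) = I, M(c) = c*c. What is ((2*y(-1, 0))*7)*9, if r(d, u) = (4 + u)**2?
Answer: 105966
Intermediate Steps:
M(c) = c**2
y(A, G) = 841 - G (y(A, G) = (4 + (-5)**2)**2 - G = (4 + 25)**2 - G = 29**2 - G = 841 - G)
((2*y(-1, 0))*7)*9 = ((2*(841 - 1*0))*7)*9 = ((2*(841 + 0))*7)*9 = ((2*841)*7)*9 = (1682*7)*9 = 11774*9 = 105966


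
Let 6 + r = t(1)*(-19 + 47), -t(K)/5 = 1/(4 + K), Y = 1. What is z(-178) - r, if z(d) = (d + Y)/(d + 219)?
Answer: 1217/41 ≈ 29.683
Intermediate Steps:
t(K) = -5/(4 + K)
z(d) = (1 + d)/(219 + d) (z(d) = (d + 1)/(d + 219) = (1 + d)/(219 + d))
r = -34 (r = -6 + (-5/(4 + 1))*(-19 + 47) = -6 - 5/5*28 = -6 - 5*1/5*28 = -6 - 1*28 = -6 - 28 = -34)
z(-178) - r = (1 - 178)/(219 - 178) - 1*(-34) = -177/41 + 34 = 1217/41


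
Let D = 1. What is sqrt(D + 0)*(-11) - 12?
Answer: -23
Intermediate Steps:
sqrt(D + 0)*(-11) - 12 = sqrt(1 + 0)*(-11) - 12 = sqrt(1)*(-11) - 12 = 1*(-11) - 12 = -11 - 12 = -23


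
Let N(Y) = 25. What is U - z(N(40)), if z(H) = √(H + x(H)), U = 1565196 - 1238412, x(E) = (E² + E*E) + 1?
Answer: 326784 - 2*√319 ≈ 3.2675e+5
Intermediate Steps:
x(E) = 1 + 2*E² (x(E) = (E² + E²) + 1 = 2*E² + 1 = 1 + 2*E²)
U = 326784
z(H) = √(1 + H + 2*H²) (z(H) = √(H + (1 + 2*H²)) = √(1 + H + 2*H²))
U - z(N(40)) = 326784 - √(1 + 25 + 2*25²) = 326784 - √(1 + 25 + 2*625) = 326784 - √(1 + 25 + 1250) = 326784 - √1276 = 326784 - 2*√319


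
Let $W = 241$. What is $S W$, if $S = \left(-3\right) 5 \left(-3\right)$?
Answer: $10845$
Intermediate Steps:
$S = 45$ ($S = \left(-15\right) \left(-3\right) = 45$)
$S W = 45 \cdot 241 = 10845$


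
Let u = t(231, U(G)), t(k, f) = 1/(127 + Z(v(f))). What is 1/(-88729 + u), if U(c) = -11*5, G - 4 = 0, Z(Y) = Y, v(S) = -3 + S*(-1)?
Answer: -179/15882490 ≈ -1.1270e-5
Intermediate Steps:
v(S) = -3 - S
G = 4 (G = 4 + 0 = 4)
U(c) = -55
t(k, f) = 1/(124 - f) (t(k, f) = 1/(127 + (-3 - f)) = 1/(124 - f))
u = 1/179 (u = -1/(-124 - 55) = -1/(-179) = -1*(-1/179) = 1/179 ≈ 0.0055866)
1/(-88729 + u) = 1/(-88729 + 1/179) = 1/(-15882490/179) = -179/15882490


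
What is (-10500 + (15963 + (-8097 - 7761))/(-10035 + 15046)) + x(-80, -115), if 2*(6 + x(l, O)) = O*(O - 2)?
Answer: -37867917/10022 ≈ -3778.5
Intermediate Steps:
x(l, O) = -6 + O*(-2 + O)/2 (x(l, O) = -6 + (O*(O - 2))/2 = -6 + (O*(-2 + O))/2 = -6 + O*(-2 + O)/2)
(-10500 + (15963 + (-8097 - 7761))/(-10035 + 15046)) + x(-80, -115) = (-10500 + (15963 + (-8097 - 7761))/(-10035 + 15046)) + (-6 + (½)*(-115)² - 1*(-115)) = (-10500 + (15963 - 15858)/5011) + (-6 + (½)*13225 + 115) = (-10500 + 105*(1/5011)) + (-6 + 13225/2 + 115) = (-10500 + 105/5011) + 13443/2 = -52615395/5011 + 13443/2 = -37867917/10022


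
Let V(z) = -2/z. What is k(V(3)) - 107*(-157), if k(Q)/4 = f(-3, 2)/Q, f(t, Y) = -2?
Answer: 16811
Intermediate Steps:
k(Q) = -8/Q (k(Q) = 4*(-2/Q) = -8/Q)
k(V(3)) - 107*(-157) = -8/((-2/3)) - 107*(-157) = -8/((-2*1/3)) + 16799 = -8/(-2/3) + 16799 = -8*(-3/2) + 16799 = 12 + 16799 = 16811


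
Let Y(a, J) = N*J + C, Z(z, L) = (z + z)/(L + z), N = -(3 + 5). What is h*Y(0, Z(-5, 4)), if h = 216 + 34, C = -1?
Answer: -20250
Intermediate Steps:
N = -8 (N = -1*8 = -8)
Z(z, L) = 2*z/(L + z) (Z(z, L) = (2*z)/(L + z) = 2*z/(L + z))
Y(a, J) = -1 - 8*J (Y(a, J) = -8*J - 1 = -1 - 8*J)
h = 250
h*Y(0, Z(-5, 4)) = 250*(-1 - 16*(-5)/(4 - 5)) = 250*(-1 - 16*(-5)/(-1)) = 250*(-1 - 16*(-5)*(-1)) = 250*(-1 - 8*10) = 250*(-1 - 80) = 250*(-81) = -20250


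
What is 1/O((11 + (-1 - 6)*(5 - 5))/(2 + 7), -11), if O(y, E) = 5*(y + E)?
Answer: -9/440 ≈ -0.020455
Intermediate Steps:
O(y, E) = 5*E + 5*y (O(y, E) = 5*(E + y) = 5*E + 5*y)
1/O((11 + (-1 - 6)*(5 - 5))/(2 + 7), -11) = 1/(5*(-11) + 5*((11 + (-1 - 6)*(5 - 5))/(2 + 7))) = 1/(-55 + 5*((11 - 7*0)/9)) = 1/(-55 + 5*((11 + 0)*(1/9))) = 1/(-55 + 5*(11*(1/9))) = 1/(-55 + 5*(11/9)) = 1/(-55 + 55/9) = 1/(-440/9) = -9/440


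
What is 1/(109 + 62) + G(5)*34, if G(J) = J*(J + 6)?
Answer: 319771/171 ≈ 1870.0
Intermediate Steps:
G(J) = J*(6 + J)
1/(109 + 62) + G(5)*34 = 1/(109 + 62) + (5*(6 + 5))*34 = 1/171 + (5*11)*34 = 1/171 + 55*34 = 1/171 + 1870 = 319771/171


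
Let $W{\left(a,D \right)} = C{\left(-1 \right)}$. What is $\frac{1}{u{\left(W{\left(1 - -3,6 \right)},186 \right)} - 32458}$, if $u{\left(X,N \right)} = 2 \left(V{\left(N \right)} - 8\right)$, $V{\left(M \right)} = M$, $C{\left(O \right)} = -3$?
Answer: $- \frac{1}{32102} \approx -3.1151 \cdot 10^{-5}$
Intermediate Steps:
$W{\left(a,D \right)} = -3$
$u{\left(X,N \right)} = -16 + 2 N$ ($u{\left(X,N \right)} = 2 \left(N - 8\right) = 2 \left(-8 + N\right) = -16 + 2 N$)
$\frac{1}{u{\left(W{\left(1 - -3,6 \right)},186 \right)} - 32458} = \frac{1}{\left(-16 + 2 \cdot 186\right) - 32458} = \frac{1}{\left(-16 + 372\right) - 32458} = \frac{1}{356 - 32458} = \frac{1}{-32102} = - \frac{1}{32102}$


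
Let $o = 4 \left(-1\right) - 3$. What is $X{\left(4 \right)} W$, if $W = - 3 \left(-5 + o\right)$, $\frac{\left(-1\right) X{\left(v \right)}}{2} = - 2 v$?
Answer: $576$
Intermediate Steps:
$X{\left(v \right)} = 4 v$ ($X{\left(v \right)} = - 2 \left(- 2 v\right) = 4 v$)
$o = -7$ ($o = -4 - 3 = -7$)
$W = 36$ ($W = - 3 \left(-5 - 7\right) = \left(-3\right) \left(-12\right) = 36$)
$X{\left(4 \right)} W = 4 \cdot 4 \cdot 36 = 16 \cdot 36 = 576$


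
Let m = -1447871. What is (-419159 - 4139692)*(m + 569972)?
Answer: 4002210734049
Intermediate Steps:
(-419159 - 4139692)*(m + 569972) = (-419159 - 4139692)*(-1447871 + 569972) = -4558851*(-877899) = 4002210734049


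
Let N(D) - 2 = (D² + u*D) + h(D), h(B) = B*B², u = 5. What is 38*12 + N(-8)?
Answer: -30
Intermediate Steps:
h(B) = B³
N(D) = 2 + D² + D³ + 5*D (N(D) = 2 + ((D² + 5*D) + D³) = 2 + (D² + D³ + 5*D) = 2 + D² + D³ + 5*D)
38*12 + N(-8) = 38*12 + (2 + (-8)² + (-8)³ + 5*(-8)) = 456 + (2 + 64 - 512 - 40) = 456 - 486 = -30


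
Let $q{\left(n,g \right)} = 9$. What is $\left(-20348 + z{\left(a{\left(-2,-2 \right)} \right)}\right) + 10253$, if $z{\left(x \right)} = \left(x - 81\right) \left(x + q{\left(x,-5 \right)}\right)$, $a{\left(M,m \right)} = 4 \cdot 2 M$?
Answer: $-9416$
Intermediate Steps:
$a{\left(M,m \right)} = 8 M$
$z{\left(x \right)} = \left(-81 + x\right) \left(9 + x\right)$ ($z{\left(x \right)} = \left(x - 81\right) \left(x + 9\right) = \left(-81 + x\right) \left(9 + x\right)$)
$\left(-20348 + z{\left(a{\left(-2,-2 \right)} \right)}\right) + 10253 = \left(-20348 - \left(729 - 256 + 72 \cdot 8 \left(-2\right)\right)\right) + 10253 = \left(-20348 - \left(-423 - 256\right)\right) + 10253 = \left(-20348 + \left(-729 + 256 + 1152\right)\right) + 10253 = \left(-20348 + 679\right) + 10253 = -19669 + 10253 = -9416$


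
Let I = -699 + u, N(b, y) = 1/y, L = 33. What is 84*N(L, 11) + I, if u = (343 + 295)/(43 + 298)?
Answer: -235117/341 ≈ -689.49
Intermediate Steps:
u = 58/31 (u = 638/341 = 638*(1/341) = 58/31 ≈ 1.8710)
I = -21611/31 (I = -699 + 58/31 = -21611/31 ≈ -697.13)
84*N(L, 11) + I = 84/11 - 21611/31 = -235117/341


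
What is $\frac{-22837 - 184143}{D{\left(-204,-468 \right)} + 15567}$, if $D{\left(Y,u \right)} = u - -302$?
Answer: $- \frac{206980}{15401} \approx -13.439$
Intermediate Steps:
$D{\left(Y,u \right)} = 302 + u$ ($D{\left(Y,u \right)} = u + 302 = 302 + u$)
$\frac{-22837 - 184143}{D{\left(-204,-468 \right)} + 15567} = \frac{-22837 - 184143}{\left(302 - 468\right) + 15567} = - \frac{206980}{-166 + 15567} = - \frac{206980}{15401}$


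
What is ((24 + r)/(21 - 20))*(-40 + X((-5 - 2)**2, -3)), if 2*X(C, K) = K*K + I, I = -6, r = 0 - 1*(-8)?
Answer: -1232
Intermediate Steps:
r = 8 (r = 0 + 8 = 8)
X(C, K) = -3 + K**2/2 (X(C, K) = (K*K - 6)/2 = (K**2 - 6)/2 = (-6 + K**2)/2 = -3 + K**2/2)
((24 + r)/(21 - 20))*(-40 + X((-5 - 2)**2, -3)) = ((24 + 8)/(21 - 20))*(-40 + (-3 + (1/2)*(-3)**2)) = (32/1)*(-40 + (-3 + (1/2)*9)) = (32*1)*(-40 + (-3 + 9/2)) = 32*(-40 + 3/2) = 32*(-77/2) = -1232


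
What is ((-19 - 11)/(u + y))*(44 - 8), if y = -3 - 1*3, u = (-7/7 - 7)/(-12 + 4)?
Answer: 216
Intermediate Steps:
u = 1 (u = (-7*⅐ - 7)/(-8) = (-1 - 7)*(-⅛) = -8*(-⅛) = 1)
y = -6 (y = -3 - 3 = -6)
((-19 - 11)/(u + y))*(44 - 8) = ((-19 - 11)/(1 - 6))*(44 - 8) = -30/(-5)*36 = -30*(-⅕)*36 = 6*36 = 216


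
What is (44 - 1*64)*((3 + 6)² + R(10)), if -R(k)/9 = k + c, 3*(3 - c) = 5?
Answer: 420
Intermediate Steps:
c = 4/3 (c = 3 - ⅓*5 = 3 - 5/3 = 4/3 ≈ 1.3333)
R(k) = -12 - 9*k (R(k) = -9*(k + 4/3) = -9*(4/3 + k) = -12 - 9*k)
(44 - 1*64)*((3 + 6)² + R(10)) = (44 - 1*64)*((3 + 6)² + (-12 - 9*10)) = (44 - 64)*(9² + (-12 - 90)) = -20*(81 - 102) = -20*(-21) = 420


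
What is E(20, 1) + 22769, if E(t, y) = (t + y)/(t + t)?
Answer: 910781/40 ≈ 22770.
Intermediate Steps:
E(t, y) = (t + y)/(2*t) (E(t, y) = (t + y)/((2*t)) = (t + y)*(1/(2*t)) = (t + y)/(2*t))
E(20, 1) + 22769 = (1/2)*(20 + 1)/20 + 22769 = (1/2)*(1/20)*21 + 22769 = 21/40 + 22769 = 910781/40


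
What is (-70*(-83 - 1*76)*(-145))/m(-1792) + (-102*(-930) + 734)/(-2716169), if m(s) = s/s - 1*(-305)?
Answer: -730586432069/138524619 ≈ -5274.1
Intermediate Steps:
m(s) = 306 (m(s) = 1 + 305 = 306)
(-70*(-83 - 1*76)*(-145))/m(-1792) + (-102*(-930) + 734)/(-2716169) = (-70*(-83 - 1*76)*(-145))/306 + (-102*(-930) + 734)/(-2716169) = (-70*(-83 - 76)*(-145))*(1/306) + (94860 + 734)*(-1/2716169) = (-70*(-159)*(-145))*(1/306) + 95594*(-1/2716169) = (11130*(-145))*(1/306) - 95594/2716169 = -1613850*1/306 - 95594/2716169 = -268975/51 - 95594/2716169 = -730586432069/138524619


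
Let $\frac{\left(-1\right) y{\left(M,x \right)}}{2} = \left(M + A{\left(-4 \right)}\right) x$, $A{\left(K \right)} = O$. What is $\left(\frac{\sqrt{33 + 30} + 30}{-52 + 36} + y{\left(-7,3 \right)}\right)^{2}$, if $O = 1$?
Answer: $\frac{298179}{256} - \frac{819 \sqrt{7}}{64} \approx 1130.9$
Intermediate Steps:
$A{\left(K \right)} = 1$
$y{\left(M,x \right)} = - 2 x \left(1 + M\right)$ ($y{\left(M,x \right)} = - 2 \left(M + 1\right) x = - 2 \left(1 + M\right) x = - 2 x \left(1 + M\right)$)
$\left(\frac{\sqrt{33 + 30} + 30}{-52 + 36} + y{\left(-7,3 \right)}\right)^{2} = \left(\frac{\sqrt{33 + 30} + 30}{-52 + 36} - 6 \left(1 - 7\right)\right)^{2} = \left(\frac{\sqrt{63} + 30}{-16} - 6 \left(-6\right)\right)^{2} = \left(\left(3 \sqrt{7} + 30\right) \left(- \frac{1}{16}\right) + 36\right)^{2} = \left(\left(30 + 3 \sqrt{7}\right) \left(- \frac{1}{16}\right) + 36\right)^{2} = \left(\left(- \frac{15}{8} - \frac{3 \sqrt{7}}{16}\right) + 36\right)^{2} = \left(\frac{273}{8} - \frac{3 \sqrt{7}}{16}\right)^{2}$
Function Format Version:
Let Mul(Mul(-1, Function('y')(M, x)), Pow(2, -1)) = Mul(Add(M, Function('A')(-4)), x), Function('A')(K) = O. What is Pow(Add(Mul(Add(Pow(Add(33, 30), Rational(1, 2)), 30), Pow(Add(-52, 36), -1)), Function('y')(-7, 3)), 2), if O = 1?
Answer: Add(Rational(298179, 256), Mul(Rational(-819, 64), Pow(7, Rational(1, 2)))) ≈ 1130.9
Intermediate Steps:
Function('A')(K) = 1
Function('y')(M, x) = Mul(-2, x, Add(1, M)) (Function('y')(M, x) = Mul(-2, Mul(Add(M, 1), x)) = Mul(-2, Mul(Add(1, M), x)) = Mul(-2, Mul(x, Add(1, M))) = Mul(-2, x, Add(1, M)))
Pow(Add(Mul(Add(Pow(Add(33, 30), Rational(1, 2)), 30), Pow(Add(-52, 36), -1)), Function('y')(-7, 3)), 2) = Pow(Add(Mul(Add(Pow(Add(33, 30), Rational(1, 2)), 30), Pow(Add(-52, 36), -1)), Mul(-2, 3, Add(1, -7))), 2) = Pow(Add(Mul(Add(Pow(63, Rational(1, 2)), 30), Pow(-16, -1)), Mul(-2, 3, -6)), 2) = Pow(Add(Mul(Add(Mul(3, Pow(7, Rational(1, 2))), 30), Rational(-1, 16)), 36), 2) = Pow(Add(Mul(Add(30, Mul(3, Pow(7, Rational(1, 2)))), Rational(-1, 16)), 36), 2) = Pow(Add(Add(Rational(-15, 8), Mul(Rational(-3, 16), Pow(7, Rational(1, 2)))), 36), 2) = Pow(Add(Rational(273, 8), Mul(Rational(-3, 16), Pow(7, Rational(1, 2)))), 2)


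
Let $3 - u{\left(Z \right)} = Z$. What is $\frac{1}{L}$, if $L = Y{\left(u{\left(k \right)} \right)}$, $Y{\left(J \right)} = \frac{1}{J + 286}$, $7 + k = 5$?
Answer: $291$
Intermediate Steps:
$k = -2$ ($k = -7 + 5 = -2$)
$u{\left(Z \right)} = 3 - Z$
$Y{\left(J \right)} = \frac{1}{286 + J}$
$L = \frac{1}{291}$ ($L = \frac{1}{286 + \left(3 - -2\right)} = \frac{1}{286 + \left(3 + 2\right)} = \frac{1}{286 + 5} = \frac{1}{291} \approx 0.0034364$)
$\frac{1}{L} = \frac{1}{\frac{1}{291}} = 291$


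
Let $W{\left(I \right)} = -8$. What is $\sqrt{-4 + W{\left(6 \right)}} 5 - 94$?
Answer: $-94 + 10 i \sqrt{3} \approx -94.0 + 17.32 i$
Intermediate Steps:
$\sqrt{-4 + W{\left(6 \right)}} 5 - 94 = \sqrt{-4 - 8} \cdot 5 - 94 = \sqrt{-12} \cdot 5 - 94 = 2 i \sqrt{3} \cdot 5 - 94 = 10 i \sqrt{3} - 94 = -94 + 10 i \sqrt{3}$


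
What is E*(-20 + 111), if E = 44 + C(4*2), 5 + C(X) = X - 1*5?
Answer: 3822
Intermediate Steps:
C(X) = -10 + X (C(X) = -5 + (X - 1*5) = -5 + (X - 5) = -5 + (-5 + X) = -10 + X)
E = 42 (E = 44 + (-10 + 4*2) = 44 + (-10 + 8) = 44 - 2 = 42)
E*(-20 + 111) = 42*(-20 + 111) = 42*91 = 3822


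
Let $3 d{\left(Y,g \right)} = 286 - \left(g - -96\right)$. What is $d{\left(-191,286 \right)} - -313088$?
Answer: $313056$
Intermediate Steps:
$d{\left(Y,g \right)} = \frac{190}{3} - \frac{g}{3}$ ($d{\left(Y,g \right)} = \frac{286 - \left(g - -96\right)}{3} = \frac{286 - \left(g + 96\right)}{3} = \frac{286 - \left(96 + g\right)}{3} = \frac{190 - g}{3} = \frac{190}{3} - \frac{g}{3}$)
$d{\left(-191,286 \right)} - -313088 = \left(\frac{190}{3} - \frac{286}{3}\right) - -313088 = \left(\frac{190}{3} - \frac{286}{3}\right) + 313088 = -32 + 313088 = 313056$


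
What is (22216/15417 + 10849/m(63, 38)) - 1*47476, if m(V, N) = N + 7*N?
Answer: -11701841309/246672 ≈ -47439.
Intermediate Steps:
m(V, N) = 8*N
(22216/15417 + 10849/m(63, 38)) - 1*47476 = (22216/15417 + 10849/((8*38))) - 1*47476 = (22216*(1/15417) + 10849/304) - 47476 = (22216/15417 + 10849*(1/304)) - 47476 = (22216/15417 + 571/16) - 47476 = 9158563/246672 - 47476 = -11701841309/246672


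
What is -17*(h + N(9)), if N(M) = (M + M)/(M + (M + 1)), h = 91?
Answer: -29699/19 ≈ -1563.1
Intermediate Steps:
N(M) = 2*M/(1 + 2*M) (N(M) = (2*M)/(M + (1 + M)) = (2*M)/(1 + 2*M) = 2*M/(1 + 2*M))
-17*(h + N(9)) = -17*(91 + 2*9/(1 + 2*9)) = -17*(91 + 2*9/(1 + 18)) = -17*(91 + 2*9/19) = -17*(91 + 2*9*(1/19)) = -17*(91 + 18/19) = -17*1747/19 = -29699/19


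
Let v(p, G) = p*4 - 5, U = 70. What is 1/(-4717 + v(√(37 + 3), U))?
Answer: -2361/11148322 - 2*√10/5574161 ≈ -0.00021292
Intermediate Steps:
v(p, G) = -5 + 4*p (v(p, G) = 4*p - 5 = -5 + 4*p)
1/(-4717 + v(√(37 + 3), U)) = 1/(-4717 + (-5 + 4*√(37 + 3))) = 1/(-4717 + (-5 + 4*√40)) = 1/(-4717 + (-5 + 4*(2*√10))) = 1/(-4717 + (-5 + 8*√10)) = 1/(-4722 + 8*√10)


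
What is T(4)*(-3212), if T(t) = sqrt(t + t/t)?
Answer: -3212*sqrt(5) ≈ -7182.3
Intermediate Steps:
T(t) = sqrt(1 + t) (T(t) = sqrt(t + 1) = sqrt(1 + t))
T(4)*(-3212) = sqrt(1 + 4)*(-3212) = sqrt(5)*(-3212) = -3212*sqrt(5)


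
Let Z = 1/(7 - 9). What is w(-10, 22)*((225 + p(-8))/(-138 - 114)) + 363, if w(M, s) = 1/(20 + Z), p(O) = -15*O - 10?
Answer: 1783447/4914 ≈ 362.93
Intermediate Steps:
Z = -1/2 (Z = 1/(-2) = -1/2 ≈ -0.50000)
p(O) = -10 - 15*O
w(M, s) = 2/39 (w(M, s) = 1/(20 - 1/2) = 1/(39/2) = 2/39)
w(-10, 22)*((225 + p(-8))/(-138 - 114)) + 363 = 2*((225 + (-10 - 15*(-8)))/(-138 - 114))/39 + 363 = 2*((225 + (-10 + 120))/(-252))/39 + 363 = 2*((225 + 110)*(-1/252))/39 + 363 = 2*(335*(-1/252))/39 + 363 = (2/39)*(-335/252) + 363 = -335/4914 + 363 = 1783447/4914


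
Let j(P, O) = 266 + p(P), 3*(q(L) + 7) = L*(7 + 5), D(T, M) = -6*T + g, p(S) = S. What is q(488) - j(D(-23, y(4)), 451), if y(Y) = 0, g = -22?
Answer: 1563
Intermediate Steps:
D(T, M) = -22 - 6*T (D(T, M) = -6*T - 22 = -22 - 6*T)
q(L) = -7 + 4*L (q(L) = -7 + (L*(7 + 5))/3 = -7 + (L*12)/3 = -7 + (12*L)/3 = -7 + 4*L)
j(P, O) = 266 + P
q(488) - j(D(-23, y(4)), 451) = (-7 + 4*488) - (266 + (-22 - 6*(-23))) = (-7 + 1952) - (266 + (-22 + 138)) = 1945 - (266 + 116) = 1945 - 1*382 = 1945 - 382 = 1563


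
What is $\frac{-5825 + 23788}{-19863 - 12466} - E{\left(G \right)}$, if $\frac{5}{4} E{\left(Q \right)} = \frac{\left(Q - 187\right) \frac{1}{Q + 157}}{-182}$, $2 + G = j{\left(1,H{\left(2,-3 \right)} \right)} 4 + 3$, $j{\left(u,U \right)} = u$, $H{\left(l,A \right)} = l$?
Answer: $- \frac{667243}{1190295} \approx -0.56057$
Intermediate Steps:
$G = 5$ ($G = -2 + \left(1 \cdot 4 + 3\right) = -2 + \left(4 + 3\right) = -2 + 7 = 5$)
$E{\left(Q \right)} = - \frac{2 \left(-187 + Q\right)}{455 \left(157 + Q\right)}$ ($E{\left(Q \right)} = \frac{4 \frac{\left(Q - 187\right) \frac{1}{Q + 157}}{-182}}{5} = \frac{4 \frac{-187 + Q}{157 + Q} \left(- \frac{1}{182}\right)}{5} = \frac{4 \left(- \frac{-187 + Q}{182 \left(157 + Q\right)}\right)}{5} = - \frac{2 \left(-187 + Q\right)}{455 \left(157 + Q\right)}$)
$\frac{-5825 + 23788}{-19863 - 12466} - E{\left(G \right)} = \frac{-5825 + 23788}{-19863 - 12466} - \frac{2 \left(187 - 5\right)}{455 \left(157 + 5\right)} = \frac{17963}{-32329} - \frac{2 \left(187 - 5\right)}{455 \cdot 162} = 17963 \left(- \frac{1}{32329}\right) - \frac{2}{455} \cdot \frac{1}{162} \cdot 182 = - \frac{1633}{2939} - \frac{2}{405} = - \frac{667243}{1190295}$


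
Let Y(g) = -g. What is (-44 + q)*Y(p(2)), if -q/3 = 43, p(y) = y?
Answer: 346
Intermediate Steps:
q = -129 (q = -3*43 = -129)
(-44 + q)*Y(p(2)) = (-44 - 129)*(-1*2) = -173*(-2) = 346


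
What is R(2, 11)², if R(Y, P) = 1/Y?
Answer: ¼ ≈ 0.25000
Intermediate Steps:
R(2, 11)² = (1/2)² = (½)² = ¼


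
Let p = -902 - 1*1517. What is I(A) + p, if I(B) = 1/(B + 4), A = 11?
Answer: -36284/15 ≈ -2418.9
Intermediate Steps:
I(B) = 1/(4 + B)
p = -2419 (p = -902 - 1517 = -2419)
I(A) + p = 1/(4 + 11) - 2419 = 1/15 - 2419 = -36284/15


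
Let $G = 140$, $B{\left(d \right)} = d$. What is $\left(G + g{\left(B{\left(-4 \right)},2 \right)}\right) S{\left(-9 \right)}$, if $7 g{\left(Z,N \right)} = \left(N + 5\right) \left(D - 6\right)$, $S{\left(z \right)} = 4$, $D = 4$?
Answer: $552$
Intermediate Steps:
$g{\left(Z,N \right)} = - \frac{10}{7} - \frac{2 N}{7}$ ($g{\left(Z,N \right)} = \frac{\left(N + 5\right) \left(4 - 6\right)}{7} = \frac{\left(5 + N\right) \left(-2\right)}{7} = \frac{-10 - 2 N}{7} = - \frac{10}{7} - \frac{2 N}{7}$)
$\left(G + g{\left(B{\left(-4 \right)},2 \right)}\right) S{\left(-9 \right)} = \left(140 - 2\right) 4 = 138 \cdot 4 = 552$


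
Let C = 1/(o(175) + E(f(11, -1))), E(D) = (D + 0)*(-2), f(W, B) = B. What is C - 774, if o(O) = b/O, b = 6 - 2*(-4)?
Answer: -40223/52 ≈ -773.52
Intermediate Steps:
b = 14 (b = 6 + 8 = 14)
o(O) = 14/O
E(D) = -2*D (E(D) = D*(-2) = -2*D)
C = 25/52 (C = 1/(14/175 - 2*(-1)) = 1/(14*(1/175) + 2) = 1/(2/25 + 2) = 1/(52/25) = 25/52 ≈ 0.48077)
C - 774 = 25/52 - 774 = -40223/52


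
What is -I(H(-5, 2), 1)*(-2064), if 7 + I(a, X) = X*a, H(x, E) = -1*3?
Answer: -20640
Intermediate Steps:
H(x, E) = -3
I(a, X) = -7 + X*a
-I(H(-5, 2), 1)*(-2064) = -(-7 + 1*(-3))*(-2064) = -(-7 - 3)*(-2064) = -(-10)*(-2064) = -1*20640 = -20640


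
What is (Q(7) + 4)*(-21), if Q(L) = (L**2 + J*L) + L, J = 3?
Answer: -1701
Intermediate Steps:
Q(L) = L**2 + 4*L (Q(L) = (L**2 + 3*L) + L = L**2 + 4*L)
(Q(7) + 4)*(-21) = (7*(4 + 7) + 4)*(-21) = (7*11 + 4)*(-21) = (77 + 4)*(-21) = 81*(-21) = -1701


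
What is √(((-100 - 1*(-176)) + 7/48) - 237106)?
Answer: I*√34132299/12 ≈ 486.86*I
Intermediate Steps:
√(((-100 - 1*(-176)) + 7/48) - 237106) = √(((-100 + 176) + (1/48)*7) - 237106) = √((76 + 7/48) - 237106) = √(3655/48 - 237106) = √(-11377433/48) = I*√34132299/12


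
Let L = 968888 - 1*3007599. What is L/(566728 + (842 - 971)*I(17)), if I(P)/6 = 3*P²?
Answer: 2038711/104330 ≈ 19.541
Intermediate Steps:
L = -2038711 (L = 968888 - 3007599 = -2038711)
I(P) = 18*P² (I(P) = 6*(3*P²) = 18*P²)
L/(566728 + (842 - 971)*I(17)) = -2038711/(566728 + (842 - 971)*(18*17²)) = -2038711/(566728 - 2322*289) = -2038711/(566728 - 129*5202) = -2038711/(566728 - 671058) = -2038711/(-104330) = -2038711*(-1/104330) = 2038711/104330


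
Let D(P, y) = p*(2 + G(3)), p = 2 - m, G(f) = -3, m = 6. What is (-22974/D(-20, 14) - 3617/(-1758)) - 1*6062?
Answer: -10375226/879 ≈ -11803.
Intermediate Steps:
p = -4 (p = 2 - 1*6 = 2 - 6 = -4)
D(P, y) = 4 (D(P, y) = -4*(2 - 3) = -4*(-1) = 4)
(-22974/D(-20, 14) - 3617/(-1758)) - 1*6062 = (-22974/4 - 3617/(-1758)) - 1*6062 = (-22974*¼ - 3617*(-1/1758)) - 6062 = (-11487/2 + 3617/1758) - 6062 = -5046728/879 - 6062 = -10375226/879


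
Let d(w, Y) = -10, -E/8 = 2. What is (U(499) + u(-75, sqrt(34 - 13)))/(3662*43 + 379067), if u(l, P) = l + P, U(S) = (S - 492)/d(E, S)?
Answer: -757/5365330 + sqrt(21)/536533 ≈ -0.00013255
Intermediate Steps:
E = -16 (E = -8*2 = -16)
U(S) = 246/5 - S/10 (U(S) = (S - 492)/(-10) = (-492 + S)*(-1/10) = 246/5 - S/10)
u(l, P) = P + l
(U(499) + u(-75, sqrt(34 - 13)))/(3662*43 + 379067) = ((246/5 - 1/10*499) + (sqrt(34 - 13) - 75))/(3662*43 + 379067) = ((246/5 - 499/10) + (sqrt(21) - 75))/(157466 + 379067) = (-7/10 + (-75 + sqrt(21)))/536533 = (-757/10 + sqrt(21))*(1/536533) = -757/5365330 + sqrt(21)/536533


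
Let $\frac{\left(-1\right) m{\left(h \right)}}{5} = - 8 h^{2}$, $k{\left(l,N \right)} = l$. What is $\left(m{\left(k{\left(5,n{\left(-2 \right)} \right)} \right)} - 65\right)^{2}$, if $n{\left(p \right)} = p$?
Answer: $874225$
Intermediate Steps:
$m{\left(h \right)} = 40 h^{2}$ ($m{\left(h \right)} = - 5 \left(- 8 h^{2}\right) = 40 h^{2}$)
$\left(m{\left(k{\left(5,n{\left(-2 \right)} \right)} \right)} - 65\right)^{2} = \left(40 \cdot 5^{2} - 65\right)^{2} = \left(40 \cdot 25 - 65\right)^{2} = \left(1000 - 65\right)^{2} = 935^{2} = 874225$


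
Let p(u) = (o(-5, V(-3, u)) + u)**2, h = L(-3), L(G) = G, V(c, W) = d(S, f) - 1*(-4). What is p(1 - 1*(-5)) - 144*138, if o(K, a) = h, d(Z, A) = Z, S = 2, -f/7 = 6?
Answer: -19863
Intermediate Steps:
f = -42 (f = -7*6 = -42)
V(c, W) = 6 (V(c, W) = 2 - 1*(-4) = 2 + 4 = 6)
h = -3
o(K, a) = -3
p(u) = (-3 + u)**2
p(1 - 1*(-5)) - 144*138 = (-3 + (1 - 1*(-5)))**2 - 144*138 = (-3 + (1 + 5))**2 - 19872 = (-3 + 6)**2 - 19872 = 3**2 - 19872 = 9 - 19872 = -19863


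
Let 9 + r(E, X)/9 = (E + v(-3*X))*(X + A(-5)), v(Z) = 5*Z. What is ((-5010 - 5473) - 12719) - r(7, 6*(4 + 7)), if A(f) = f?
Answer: 516546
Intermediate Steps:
r(E, X) = -81 + 9*(-5 + X)*(E - 15*X) (r(E, X) = -81 + 9*((E + 5*(-3*X))*(X - 5)) = -81 + 9*((E - 15*X)*(-5 + X)) = -81 + 9*((-5 + X)*(E - 15*X)) = -81 + 9*(-5 + X)*(E - 15*X))
((-5010 - 5473) - 12719) - r(7, 6*(4 + 7)) = ((-5010 - 5473) - 12719) - (-81 - 135*36*(4 + 7)**2 - 45*7 + 675*(6*(4 + 7)) + 9*7*(6*(4 + 7))) = (-10483 - 12719) - (-81 - 135*(6*11)**2 - 315 + 675*(6*11) + 9*7*(6*11)) = -23202 - (-81 - 135*66**2 - 315 + 675*66 + 9*7*66) = -23202 - (-81 - 135*4356 - 315 + 44550 + 4158) = -23202 - (-81 - 588060 - 315 + 44550 + 4158) = -23202 - 1*(-539748) = -23202 + 539748 = 516546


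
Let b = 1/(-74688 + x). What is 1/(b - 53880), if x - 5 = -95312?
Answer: -169995/9159330601 ≈ -1.8560e-5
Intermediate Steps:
x = -95307 (x = 5 - 95312 = -95307)
b = -1/169995 (b = 1/(-74688 - 95307) = 1/(-169995) = -1/169995 ≈ -5.8825e-6)
1/(b - 53880) = 1/(-1/169995 - 53880) = 1/(-9159330601/169995) = -169995/9159330601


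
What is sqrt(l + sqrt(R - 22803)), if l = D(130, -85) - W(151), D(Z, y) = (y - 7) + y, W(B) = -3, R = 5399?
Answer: sqrt(-174 + 2*I*sqrt(4351)) ≈ 4.7094 + 14.006*I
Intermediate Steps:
D(Z, y) = -7 + 2*y (D(Z, y) = (-7 + y) + y = -7 + 2*y)
l = -174 (l = (-7 + 2*(-85)) - 1*(-3) = (-7 - 170) + 3 = -177 + 3 = -174)
sqrt(l + sqrt(R - 22803)) = sqrt(-174 + sqrt(5399 - 22803)) = sqrt(-174 + sqrt(-17404)) = sqrt(-174 + 2*I*sqrt(4351))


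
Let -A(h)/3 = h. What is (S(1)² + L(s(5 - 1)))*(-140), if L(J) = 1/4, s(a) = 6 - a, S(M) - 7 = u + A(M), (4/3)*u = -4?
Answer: -175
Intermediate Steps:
u = -3 (u = (¾)*(-4) = -3)
A(h) = -3*h
S(M) = 4 - 3*M (S(M) = 7 + (-3 - 3*M) = 4 - 3*M)
L(J) = ¼
(S(1)² + L(s(5 - 1)))*(-140) = ((4 - 3*1)² + ¼)*(-140) = ((4 - 3)² + ¼)*(-140) = (1² + ¼)*(-140) = (1 + ¼)*(-140) = (5/4)*(-140) = -175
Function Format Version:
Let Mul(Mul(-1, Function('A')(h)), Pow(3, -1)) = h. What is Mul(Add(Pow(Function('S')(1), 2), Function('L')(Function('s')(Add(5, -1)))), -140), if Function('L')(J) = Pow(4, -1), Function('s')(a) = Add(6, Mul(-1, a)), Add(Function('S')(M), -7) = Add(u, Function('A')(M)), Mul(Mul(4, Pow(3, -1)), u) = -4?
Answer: -175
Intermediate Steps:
u = -3 (u = Mul(Rational(3, 4), -4) = -3)
Function('A')(h) = Mul(-3, h)
Function('S')(M) = Add(4, Mul(-3, M)) (Function('S')(M) = Add(7, Add(-3, Mul(-3, M))) = Add(4, Mul(-3, M)))
Function('L')(J) = Rational(1, 4)
Mul(Add(Pow(Function('S')(1), 2), Function('L')(Function('s')(Add(5, -1)))), -140) = Mul(Add(Pow(Add(4, Mul(-3, 1)), 2), Rational(1, 4)), -140) = Mul(Add(Pow(Add(4, -3), 2), Rational(1, 4)), -140) = Mul(Add(Pow(1, 2), Rational(1, 4)), -140) = Mul(Add(1, Rational(1, 4)), -140) = Mul(Rational(5, 4), -140) = -175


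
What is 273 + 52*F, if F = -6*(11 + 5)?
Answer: -4719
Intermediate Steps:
F = -96 (F = -6*16 = -96)
273 + 52*F = 273 + 52*(-96) = 273 - 4992 = -4719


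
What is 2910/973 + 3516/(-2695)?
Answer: 631626/374605 ≈ 1.6861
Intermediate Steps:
2910/973 + 3516/(-2695) = 2910*(1/973) + 3516*(-1/2695) = 2910/973 - 3516/2695 = 631626/374605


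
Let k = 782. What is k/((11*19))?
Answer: 782/209 ≈ 3.7416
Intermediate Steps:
k/((11*19)) = 782/((11*19)) = 782/209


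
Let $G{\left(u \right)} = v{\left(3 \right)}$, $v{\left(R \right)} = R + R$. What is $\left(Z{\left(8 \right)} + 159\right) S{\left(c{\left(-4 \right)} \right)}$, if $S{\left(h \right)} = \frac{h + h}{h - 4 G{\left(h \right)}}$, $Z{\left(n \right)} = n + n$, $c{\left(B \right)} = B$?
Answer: $50$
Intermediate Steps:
$v{\left(R \right)} = 2 R$
$G{\left(u \right)} = 6$ ($G{\left(u \right)} = 2 \cdot 3 = 6$)
$Z{\left(n \right)} = 2 n$
$S{\left(h \right)} = \frac{2 h}{-24 + h}$ ($S{\left(h \right)} = \frac{h + h}{h + \left(\left(-4\right) 6 + 0\right)} = \frac{2 h}{h + \left(-24 + 0\right)} = \frac{2 h}{h - 24} = \frac{2 h}{-24 + h}$)
$\left(Z{\left(8 \right)} + 159\right) S{\left(c{\left(-4 \right)} \right)} = \left(2 \cdot 8 + 159\right) 2 \left(-4\right) \frac{1}{-24 - 4} = \left(16 + 159\right) 2 \left(-4\right) \frac{1}{-28} = 175 \cdot 2 \left(-4\right) \left(- \frac{1}{28}\right) = 175 \cdot \frac{2}{7} = 50$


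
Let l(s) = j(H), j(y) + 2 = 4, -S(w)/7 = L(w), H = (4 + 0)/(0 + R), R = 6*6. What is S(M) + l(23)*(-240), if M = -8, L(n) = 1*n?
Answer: -424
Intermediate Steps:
L(n) = n
R = 36
H = ⅑ (H = (4 + 0)/(0 + 36) = 4/36 = 4*(1/36) = ⅑ ≈ 0.11111)
S(w) = -7*w
j(y) = 2 (j(y) = -2 + 4 = 2)
l(s) = 2
S(M) + l(23)*(-240) = -7*(-8) + 2*(-240) = 56 - 480 = -424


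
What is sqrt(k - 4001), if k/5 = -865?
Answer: I*sqrt(8326) ≈ 91.247*I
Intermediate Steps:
k = -4325 (k = 5*(-865) = -4325)
sqrt(k - 4001) = sqrt(-4325 - 4001) = sqrt(-8326) = I*sqrt(8326)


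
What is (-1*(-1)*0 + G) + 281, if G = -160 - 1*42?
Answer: 79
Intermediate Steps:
G = -202 (G = -160 - 42 = -202)
(-1*(-1)*0 + G) + 281 = (-1*(-1)*0 - 202) + 281 = (1*0 - 202) + 281 = (0 - 202) + 281 = -202 + 281 = 79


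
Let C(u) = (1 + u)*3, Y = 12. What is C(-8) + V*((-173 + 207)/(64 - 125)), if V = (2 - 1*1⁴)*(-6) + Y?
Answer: -1485/61 ≈ -24.344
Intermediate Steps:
C(u) = 3 + 3*u
V = 6 (V = (2 - 1*1⁴)*(-6) + 12 = (2 - 1*1)*(-6) + 12 = (2 - 1)*(-6) + 12 = 1*(-6) + 12 = -6 + 12 = 6)
C(-8) + V*((-173 + 207)/(64 - 125)) = (3 + 3*(-8)) + 6*((-173 + 207)/(64 - 125)) = (3 - 24) + 6*(34/(-61)) = -21 + 6*(34*(-1/61)) = -21 + 6*(-34/61) = -21 - 204/61 = -1485/61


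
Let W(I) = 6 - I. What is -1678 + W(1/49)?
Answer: -81929/49 ≈ -1672.0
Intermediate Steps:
-1678 + W(1/49) = -1678 + (6 - 1/49) = -1678 + 293/49 = -81929/49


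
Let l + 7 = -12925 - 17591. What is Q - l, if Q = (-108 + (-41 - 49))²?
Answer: 69727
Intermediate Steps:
l = -30523 (l = -7 + (-12925 - 17591) = -7 - 30516 = -30523)
Q = 39204 (Q = (-108 - 90)² = (-198)² = 39204)
Q - l = 39204 - 1*(-30523) = 39204 + 30523 = 69727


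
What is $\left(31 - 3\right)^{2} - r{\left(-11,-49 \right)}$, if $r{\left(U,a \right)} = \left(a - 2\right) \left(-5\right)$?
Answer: $529$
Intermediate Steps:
$r{\left(U,a \right)} = 10 - 5 a$ ($r{\left(U,a \right)} = \left(-2 + a\right) \left(-5\right) = 10 - 5 a$)
$\left(31 - 3\right)^{2} - r{\left(-11,-49 \right)} = \left(31 - 3\right)^{2} - \left(10 - -245\right) = 28^{2} - \left(10 + 245\right) = 784 - 255 = 529$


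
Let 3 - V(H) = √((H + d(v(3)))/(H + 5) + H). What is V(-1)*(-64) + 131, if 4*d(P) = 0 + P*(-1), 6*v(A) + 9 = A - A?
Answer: -61 + 8*I*√74 ≈ -61.0 + 68.819*I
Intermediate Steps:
v(A) = -3/2 (v(A) = -3/2 + (A - A)/6 = -3/2 + (⅙)*0 = -3/2 + 0 = -3/2)
d(P) = -P/4 (d(P) = (0 + P*(-1))/4 = (0 - P)/4 = (-P)/4 = -P/4)
V(H) = 3 - √(H + (3/8 + H)/(5 + H)) (V(H) = 3 - √((H - ¼*(-3/2))/(H + 5) + H) = 3 - √((H + 3/8)/(5 + H) + H) = 3 - √((3/8 + H)/(5 + H) + H) = 3 - √(H + (3/8 + H)/(5 + H)))
V(-1)*(-64) + 131 = (3 - √2*√((3 + 8*(-1)² + 48*(-1))/(5 - 1))/4)*(-64) + 131 = (3 - √2*√((3 + 8*1 - 48)/4)/4)*(-64) + 131 = (3 - √2*√((3 + 8 - 48)/4)/4)*(-64) + 131 = (3 - √2*√((¼)*(-37))/4)*(-64) + 131 = (3 - √2*√(-37/4)/4)*(-64) + 131 = (3 - √2*I*√37/2/4)*(-64) + 131 = (3 - I*√74/8)*(-64) + 131 = (-192 + 8*I*√74) + 131 = -61 + 8*I*√74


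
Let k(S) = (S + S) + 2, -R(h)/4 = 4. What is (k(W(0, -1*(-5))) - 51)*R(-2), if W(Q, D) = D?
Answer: 624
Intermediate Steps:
R(h) = -16 (R(h) = -4*4 = -16)
k(S) = 2 + 2*S (k(S) = 2*S + 2 = 2 + 2*S)
(k(W(0, -1*(-5))) - 51)*R(-2) = ((2 + 2*(-1*(-5))) - 51)*(-16) = ((2 + 2*5) - 51)*(-16) = ((2 + 10) - 51)*(-16) = (12 - 51)*(-16) = -39*(-16) = 624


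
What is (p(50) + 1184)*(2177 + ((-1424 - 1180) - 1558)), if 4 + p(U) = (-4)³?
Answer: -2215260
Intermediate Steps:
p(U) = -68 (p(U) = -4 + (-4)³ = -4 - 64 = -68)
(p(50) + 1184)*(2177 + ((-1424 - 1180) - 1558)) = (-68 + 1184)*(2177 + ((-1424 - 1180) - 1558)) = 1116*(2177 + (-2604 - 1558)) = 1116*(2177 - 4162) = 1116*(-1985) = -2215260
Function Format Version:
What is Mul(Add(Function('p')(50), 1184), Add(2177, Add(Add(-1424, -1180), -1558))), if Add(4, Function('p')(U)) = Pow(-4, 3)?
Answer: -2215260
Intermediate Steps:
Function('p')(U) = -68 (Function('p')(U) = Add(-4, Pow(-4, 3)) = Add(-4, -64) = -68)
Mul(Add(Function('p')(50), 1184), Add(2177, Add(Add(-1424, -1180), -1558))) = Mul(Add(-68, 1184), Add(2177, Add(Add(-1424, -1180), -1558))) = Mul(1116, Add(2177, Add(-2604, -1558))) = Mul(1116, Add(2177, -4162)) = Mul(1116, -1985) = -2215260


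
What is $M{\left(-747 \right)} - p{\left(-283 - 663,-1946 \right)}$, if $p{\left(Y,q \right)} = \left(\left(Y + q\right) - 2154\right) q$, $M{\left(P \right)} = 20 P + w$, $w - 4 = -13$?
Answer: $-9834465$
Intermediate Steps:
$w = -9$ ($w = 4 - 13 = -9$)
$M{\left(P \right)} = -9 + 20 P$ ($M{\left(P \right)} = 20 P - 9 = -9 + 20 P$)
$p{\left(Y,q \right)} = q \left(-2154 + Y + q\right)$ ($p{\left(Y,q \right)} = \left(-2154 + Y + q\right) q = q \left(-2154 + Y + q\right)$)
$M{\left(-747 \right)} - p{\left(-283 - 663,-1946 \right)} = \left(-9 + 20 \left(-747\right)\right) - - 1946 \left(-2154 - 946 - 1946\right) = \left(-9 - 14940\right) - - 1946 \left(-2154 - 946 - 1946\right) = -14949 - - 1946 \left(-2154 - 946 - 1946\right) = -14949 - \left(-1946\right) \left(-5046\right) = -14949 - 9819516 = -9834465$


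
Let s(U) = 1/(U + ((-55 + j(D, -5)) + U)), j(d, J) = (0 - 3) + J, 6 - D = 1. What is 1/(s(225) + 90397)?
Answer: 387/34983640 ≈ 1.1062e-5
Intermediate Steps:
D = 5 (D = 6 - 1*1 = 6 - 1 = 5)
j(d, J) = -3 + J
s(U) = 1/(-63 + 2*U) (s(U) = 1/(U + ((-55 + (-3 - 5)) + U)) = 1/(U + ((-55 - 8) + U)) = 1/(U + (-63 + U)) = 1/(-63 + 2*U))
1/(s(225) + 90397) = 1/(1/(-63 + 2*225) + 90397) = 1/(1/(-63 + 450) + 90397) = 1/(1/387 + 90397) = 1/(34983640/387) = 387/34983640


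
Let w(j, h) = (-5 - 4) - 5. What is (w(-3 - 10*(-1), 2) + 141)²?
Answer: 16129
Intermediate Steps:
w(j, h) = -14 (w(j, h) = -9 - 5 = -14)
(w(-3 - 10*(-1), 2) + 141)² = (-14 + 141)² = 127² = 16129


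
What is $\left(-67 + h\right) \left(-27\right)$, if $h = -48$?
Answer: $3105$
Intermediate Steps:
$\left(-67 + h\right) \left(-27\right) = \left(-67 - 48\right) \left(-27\right) = \left(-115\right) \left(-27\right) = 3105$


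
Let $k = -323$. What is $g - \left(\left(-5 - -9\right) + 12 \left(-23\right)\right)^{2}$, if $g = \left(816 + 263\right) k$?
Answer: $-422501$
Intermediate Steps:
$g = -348517$ ($g = \left(816 + 263\right) \left(-323\right) = 1079 \left(-323\right) = -348517$)
$g - \left(\left(-5 - -9\right) + 12 \left(-23\right)\right)^{2} = -348517 - \left(\left(-5 - -9\right) + 12 \left(-23\right)\right)^{2} = -348517 - \left(\left(-5 + 9\right) - 276\right)^{2} = -348517 - \left(4 - 276\right)^{2} = -348517 - \left(-272\right)^{2} = -348517 - 73984 = -422501$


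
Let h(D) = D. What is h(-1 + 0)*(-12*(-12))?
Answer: -144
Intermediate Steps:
h(-1 + 0)*(-12*(-12)) = (-1 + 0)*(-12*(-12)) = -1*144 = -144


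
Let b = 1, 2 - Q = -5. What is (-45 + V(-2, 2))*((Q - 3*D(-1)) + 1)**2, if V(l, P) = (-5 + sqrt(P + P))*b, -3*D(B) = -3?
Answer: -1200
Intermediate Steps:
Q = 7 (Q = 2 - 1*(-5) = 2 + 5 = 7)
D(B) = 1 (D(B) = -1/3*(-3) = 1)
V(l, P) = -5 + sqrt(2)*sqrt(P) (V(l, P) = (-5 + sqrt(P + P))*1 = (-5 + sqrt(2*P))*1 = (-5 + sqrt(2)*sqrt(P))*1 = -5 + sqrt(2)*sqrt(P))
(-45 + V(-2, 2))*((Q - 3*D(-1)) + 1)**2 = (-45 + (-5 + sqrt(2)*sqrt(2)))*((7 - 3*1) + 1)**2 = (-45 + (-5 + 2))*((7 - 3) + 1)**2 = (-45 - 3)*(4 + 1)**2 = -48*5**2 = -48*25 = -1200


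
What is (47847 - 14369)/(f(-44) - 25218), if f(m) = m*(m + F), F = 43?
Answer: -16739/12587 ≈ -1.3299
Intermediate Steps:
f(m) = m*(43 + m) (f(m) = m*(m + 43) = m*(43 + m))
(47847 - 14369)/(f(-44) - 25218) = (47847 - 14369)/(-44*(43 - 44) - 25218) = 33478/(-44*(-1) - 25218) = 33478/(44 - 25218) = 33478/(-25174) = 33478*(-1/25174) = -16739/12587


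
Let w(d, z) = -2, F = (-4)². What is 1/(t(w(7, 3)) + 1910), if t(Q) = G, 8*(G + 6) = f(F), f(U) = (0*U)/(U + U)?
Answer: 1/1904 ≈ 0.00052521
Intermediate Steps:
F = 16
f(U) = 0 (f(U) = 0/((2*U)) = 0*(1/(2*U)) = 0)
G = -6 (G = -6 + (⅛)*0 = -6 + 0 = -6)
t(Q) = -6
1/(t(w(7, 3)) + 1910) = 1/(-6 + 1910) = 1/1904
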